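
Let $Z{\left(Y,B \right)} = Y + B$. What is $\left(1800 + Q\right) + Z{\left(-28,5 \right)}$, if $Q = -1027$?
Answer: $750$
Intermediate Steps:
$Z{\left(Y,B \right)} = B + Y$
$\left(1800 + Q\right) + Z{\left(-28,5 \right)} = \left(1800 - 1027\right) + \left(5 - 28\right) = 773 - 23 = 750$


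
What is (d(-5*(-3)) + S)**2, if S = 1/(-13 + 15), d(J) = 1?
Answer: 9/4 ≈ 2.2500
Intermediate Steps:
S = 1/2 ≈ 0.50000
(d(-5*(-3)) + S)**2 = (1 + 1/2)**2 = (3/2)**2 = 9/4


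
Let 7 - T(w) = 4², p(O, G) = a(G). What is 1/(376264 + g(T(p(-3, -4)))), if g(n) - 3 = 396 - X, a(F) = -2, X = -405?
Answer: 1/377068 ≈ 2.6520e-6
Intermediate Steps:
p(O, G) = -2
T(w) = -9 (T(w) = 7 - 1*4² = 7 - 1*16 = 7 - 16 = -9)
g(n) = 804 (g(n) = 3 + (396 - 1*(-405)) = 3 + (396 + 405) = 3 + 801 = 804)
1/(376264 + g(T(p(-3, -4)))) = 1/(376264 + 804) = 1/377068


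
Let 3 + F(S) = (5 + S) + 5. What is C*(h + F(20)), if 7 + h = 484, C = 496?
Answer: 249984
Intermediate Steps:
h = 477 (h = -7 + 484 = 477)
F(S) = 7 + S (F(S) = -3 + ((5 + S) + 5) = -3 + (10 + S) = 7 + S)
C*(h + F(20)) = 496*(477 + (7 + 20)) = 496*(477 + 27) = 496*504 = 249984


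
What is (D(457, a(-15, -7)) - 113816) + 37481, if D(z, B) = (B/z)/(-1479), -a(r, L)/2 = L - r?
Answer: -51595055489/675903 ≈ -76335.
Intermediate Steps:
a(r, L) = -2*L + 2*r (a(r, L) = -2*(L - r) = -2*L + 2*r)
D(z, B) = -B/(1479*z) (D(z, B) = (B/z)*(-1/1479) = -B/(1479*z))
(D(457, a(-15, -7)) - 113816) + 37481 = (-1/1479*(-2*(-7) + 2*(-15))/457 - 113816) + 37481 = (-1/1479*(14 - 30)*1/457 - 113816) + 37481 = (-1/1479*(-16)*1/457 - 113816) + 37481 = (16/675903 - 113816) + 37481 = -76928575832/675903 + 37481 = -51595055489/675903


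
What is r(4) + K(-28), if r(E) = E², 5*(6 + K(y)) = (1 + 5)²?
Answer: 86/5 ≈ 17.200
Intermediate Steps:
K(y) = 6/5 (K(y) = -6 + (1 + 5)²/5 = -6 + (⅕)*6² = -6 + (⅕)*36 = -6 + 36/5 = 6/5)
r(4) + K(-28) = 4² + 6/5 = 16 + 6/5 = 86/5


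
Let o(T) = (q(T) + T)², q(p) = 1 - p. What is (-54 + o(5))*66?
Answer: -3498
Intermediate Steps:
o(T) = 1 (o(T) = ((1 - T) + T)² = 1² = 1)
(-54 + o(5))*66 = (-54 + 1)*66 = -53*66 = -3498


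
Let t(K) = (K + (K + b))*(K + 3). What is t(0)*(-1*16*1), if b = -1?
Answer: 48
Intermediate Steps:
t(K) = (-1 + 2*K)*(3 + K) (t(K) = (K + (K - 1))*(K + 3) = (K + (-1 + K))*(3 + K) = (-1 + 2*K)*(3 + K))
t(0)*(-1*16*1) = (-3 + 2*0**2 + 5*0)*(-1*16*1) = (-3 + 2*0 + 0)*(-16*1) = (-3 + 0 + 0)*(-16) = -3*(-16) = 48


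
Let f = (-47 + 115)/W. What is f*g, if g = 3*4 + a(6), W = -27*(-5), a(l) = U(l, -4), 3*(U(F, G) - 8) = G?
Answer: 3808/405 ≈ 9.4025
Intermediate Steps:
U(F, G) = 8 + G/3
a(l) = 20/3 (a(l) = 8 + (⅓)*(-4) = 8 - 4/3 = 20/3)
W = 135
g = 56/3 (g = 3*4 + 20/3 = 12 + 20/3 = 56/3 ≈ 18.667)
f = 68/135 (f = (-47 + 115)/135 = 68*(1/135) = 68/135 ≈ 0.50370)
f*g = (68/135)*(56/3) = 3808/405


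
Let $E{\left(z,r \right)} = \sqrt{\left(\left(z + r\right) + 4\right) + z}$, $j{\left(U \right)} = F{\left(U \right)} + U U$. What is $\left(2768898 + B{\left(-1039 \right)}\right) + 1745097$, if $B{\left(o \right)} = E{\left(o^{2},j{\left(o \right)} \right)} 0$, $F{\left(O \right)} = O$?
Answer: $4513995$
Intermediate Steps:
$j{\left(U \right)} = U + U^{2}$ ($j{\left(U \right)} = U + U U = U + U^{2}$)
$E{\left(z,r \right)} = \sqrt{4 + r + 2 z}$ ($E{\left(z,r \right)} = \sqrt{\left(\left(r + z\right) + 4\right) + z} = \sqrt{\left(4 + r + z\right) + z} = \sqrt{4 + r + 2 z}$)
$B{\left(o \right)} = 0$ ($B{\left(o \right)} = \sqrt{4 + o \left(1 + o\right) + 2 o^{2}} \cdot 0 = \sqrt{4 + 2 o^{2} + o \left(1 + o\right)} 0 = 0$)
$\left(2768898 + B{\left(-1039 \right)}\right) + 1745097 = \left(2768898 + 0\right) + 1745097 = 2768898 + 1745097 = 4513995$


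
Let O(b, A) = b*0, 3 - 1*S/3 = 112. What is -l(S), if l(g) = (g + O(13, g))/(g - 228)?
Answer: -109/185 ≈ -0.58919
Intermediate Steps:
S = -327 (S = 9 - 3*112 = 9 - 336 = -327)
O(b, A) = 0
l(g) = g/(-228 + g) (l(g) = (g + 0)/(g - 228) = g/(-228 + g))
-l(S) = -(-327)/(-228 - 327) = -(-327)/(-555) = -(-327)*(-1)/555 = -1*109/185 = -109/185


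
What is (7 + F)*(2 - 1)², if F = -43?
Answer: -36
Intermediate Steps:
(7 + F)*(2 - 1)² = (7 - 43)*(2 - 1)² = -36*1² = -36*1 = -36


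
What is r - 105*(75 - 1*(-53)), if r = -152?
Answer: -13592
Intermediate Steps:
r - 105*(75 - 1*(-53)) = -152 - 105*(75 - 1*(-53)) = -152 - 105*(75 + 53) = -152 - 105*128 = -152 - 13440 = -13592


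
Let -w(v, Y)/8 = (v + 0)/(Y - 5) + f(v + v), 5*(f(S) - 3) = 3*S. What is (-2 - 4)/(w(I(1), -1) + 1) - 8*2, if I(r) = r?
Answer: -7414/469 ≈ -15.808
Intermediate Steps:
f(S) = 3 + 3*S/5 (f(S) = 3 + (3*S)/5 = 3 + 3*S/5)
w(v, Y) = -24 - 48*v/5 - 8*v/(-5 + Y) (w(v, Y) = -8*((v + 0)/(Y - 5) + (3 + 3*(v + v)/5)) = -8*(v/(-5 + Y) + (3 + 3*(2*v)/5)) = -8*(v/(-5 + Y) + (3 + 6*v/5)) = -8*(3 + 6*v/5 + v/(-5 + Y)) = -24 - 48*v/5 - 8*v/(-5 + Y))
(-2 - 4)/(w(I(1), -1) + 1) - 8*2 = (-2 - 4)/(8*(75 + 25*1 - 3*(-1)*(5 + 2*1))/(5*(-5 - 1)) + 1) - 8*2 = -6/((8/5)*(75 + 25 - 3*(-1)*(5 + 2))/(-6) + 1) - 16 = -6/((8/5)*(-⅙)*(75 + 25 - 3*(-1)*7) + 1) - 16 = -6/((8/5)*(-⅙)*(75 + 25 + 21) + 1) - 16 = -6/((8/5)*(-⅙)*121 + 1) - 16 = -6/(-484/15 + 1) - 16 = -6/(-469/15) - 16 = -6*(-15/469) - 16 = 90/469 - 16 = -7414/469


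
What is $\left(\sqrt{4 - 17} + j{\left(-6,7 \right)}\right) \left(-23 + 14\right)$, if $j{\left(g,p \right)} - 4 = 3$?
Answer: $-63 - 9 i \sqrt{13} \approx -63.0 - 32.45 i$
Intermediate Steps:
$j{\left(g,p \right)} = 7$ ($j{\left(g,p \right)} = 4 + 3 = 7$)
$\left(\sqrt{4 - 17} + j{\left(-6,7 \right)}\right) \left(-23 + 14\right) = \left(\sqrt{4 - 17} + 7\right) \left(-23 + 14\right) = \left(\sqrt{-13} + 7\right) \left(-9\right) = \left(i \sqrt{13} + 7\right) \left(-9\right) = \left(7 + i \sqrt{13}\right) \left(-9\right) = -63 - 9 i \sqrt{13}$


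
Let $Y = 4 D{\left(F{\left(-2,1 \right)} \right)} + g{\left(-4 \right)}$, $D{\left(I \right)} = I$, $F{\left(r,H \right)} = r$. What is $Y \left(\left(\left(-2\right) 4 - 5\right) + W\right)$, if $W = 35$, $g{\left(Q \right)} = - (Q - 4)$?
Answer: $0$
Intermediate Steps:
$g{\left(Q \right)} = 4 - Q$ ($g{\left(Q \right)} = - (-4 + Q) = 4 - Q$)
$Y = 0$ ($Y = 4 \left(-2\right) + \left(4 - -4\right) = -8 + \left(4 + 4\right) = -8 + 8 = 0$)
$Y \left(\left(\left(-2\right) 4 - 5\right) + W\right) = 0 \left(\left(\left(-2\right) 4 - 5\right) + 35\right) = 0 \left(\left(-8 - 5\right) + 35\right) = 0 \left(-13 + 35\right) = 0 \cdot 22 = 0$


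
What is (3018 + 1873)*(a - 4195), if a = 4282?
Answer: 425517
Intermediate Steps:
(3018 + 1873)*(a - 4195) = (3018 + 1873)*(4282 - 4195) = 4891*87 = 425517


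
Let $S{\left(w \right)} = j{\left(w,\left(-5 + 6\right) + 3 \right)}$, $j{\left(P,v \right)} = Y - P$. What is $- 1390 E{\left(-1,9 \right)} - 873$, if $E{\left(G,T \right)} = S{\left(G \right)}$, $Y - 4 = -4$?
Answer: $-2263$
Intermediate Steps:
$Y = 0$ ($Y = 4 - 4 = 0$)
$j{\left(P,v \right)} = - P$ ($j{\left(P,v \right)} = 0 - P = - P$)
$S{\left(w \right)} = - w$
$E{\left(G,T \right)} = - G$
$- 1390 E{\left(-1,9 \right)} - 873 = - 1390 \left(\left(-1\right) \left(-1\right)\right) - 873 = \left(-1390\right) 1 - 873 = -1390 - 873 = -2263$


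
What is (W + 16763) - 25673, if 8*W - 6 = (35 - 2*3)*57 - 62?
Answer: -69683/8 ≈ -8710.4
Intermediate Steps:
W = 1597/8 (W = ¾ + ((35 - 2*3)*57 - 62)/8 = ¾ + ((35 - 1*6)*57 - 62)/8 = ¾ + ((35 - 6)*57 - 62)/8 = ¾ + (29*57 - 62)/8 = ¾ + (1653 - 62)/8 = ¾ + (⅛)*1591 = ¾ + 1591/8 = 1597/8 ≈ 199.63)
(W + 16763) - 25673 = (1597/8 + 16763) - 25673 = 135701/8 - 25673 = -69683/8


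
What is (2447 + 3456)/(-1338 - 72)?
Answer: -5903/1410 ≈ -4.1865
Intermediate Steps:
(2447 + 3456)/(-1338 - 72) = 5903/(-1410) = 5903*(-1/1410) = -5903/1410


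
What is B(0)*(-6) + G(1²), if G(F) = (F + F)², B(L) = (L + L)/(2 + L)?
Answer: 4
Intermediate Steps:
B(L) = 2*L/(2 + L) (B(L) = (2*L)/(2 + L) = 2*L/(2 + L))
G(F) = 4*F² (G(F) = (2*F)² = 4*F²)
B(0)*(-6) + G(1²) = (2*0/(2 + 0))*(-6) + 4*(1²)² = (2*0/2)*(-6) + 4*1² = (2*0*(½))*(-6) + 4*1 = 0*(-6) + 4 = 0 + 4 = 4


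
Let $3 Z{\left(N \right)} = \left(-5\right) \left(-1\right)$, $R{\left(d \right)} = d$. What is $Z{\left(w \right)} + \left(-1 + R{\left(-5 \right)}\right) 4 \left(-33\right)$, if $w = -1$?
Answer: $\frac{2381}{3} \approx 793.67$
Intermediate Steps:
$Z{\left(N \right)} = \frac{5}{3}$ ($Z{\left(N \right)} = \frac{\left(-5\right) \left(-1\right)}{3} = \frac{1}{3} \cdot 5 = \frac{5}{3}$)
$Z{\left(w \right)} + \left(-1 + R{\left(-5 \right)}\right) 4 \left(-33\right) = \frac{5}{3} + \left(-1 - 5\right) 4 \left(-33\right) = \frac{5}{3} + \left(-6\right) 4 \left(-33\right) = \frac{5}{3} - -792 = \frac{5}{3} + 792 = \frac{2381}{3}$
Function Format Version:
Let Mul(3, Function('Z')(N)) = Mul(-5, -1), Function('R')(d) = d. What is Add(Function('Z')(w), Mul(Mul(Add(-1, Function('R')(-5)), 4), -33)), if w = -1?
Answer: Rational(2381, 3) ≈ 793.67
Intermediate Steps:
Function('Z')(N) = Rational(5, 3) (Function('Z')(N) = Mul(Rational(1, 3), Mul(-5, -1)) = Mul(Rational(1, 3), 5) = Rational(5, 3))
Add(Function('Z')(w), Mul(Mul(Add(-1, Function('R')(-5)), 4), -33)) = Add(Rational(5, 3), Mul(Mul(Add(-1, -5), 4), -33)) = Add(Rational(5, 3), Mul(Mul(-6, 4), -33)) = Add(Rational(5, 3), Mul(-24, -33)) = Add(Rational(5, 3), 792) = Rational(2381, 3)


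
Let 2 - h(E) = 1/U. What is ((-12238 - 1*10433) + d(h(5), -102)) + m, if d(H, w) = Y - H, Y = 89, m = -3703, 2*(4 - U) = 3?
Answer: -131433/5 ≈ -26287.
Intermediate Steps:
U = 5/2 (U = 4 - ½*3 = 4 - 3/2 = 5/2 ≈ 2.5000)
h(E) = 8/5 (h(E) = 2 - 1/5/2 = 2 - 1*⅖ = 2 - ⅖ = 8/5)
d(H, w) = 89 - H
((-12238 - 1*10433) + d(h(5), -102)) + m = ((-12238 - 1*10433) + (89 - 1*8/5)) - 3703 = ((-12238 - 10433) + (89 - 8/5)) - 3703 = (-22671 + 437/5) - 3703 = -112918/5 - 3703 = -131433/5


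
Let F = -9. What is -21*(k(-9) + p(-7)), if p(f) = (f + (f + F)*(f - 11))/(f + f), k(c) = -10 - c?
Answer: 885/2 ≈ 442.50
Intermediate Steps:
p(f) = (f + (-11 + f)*(-9 + f))/(2*f) (p(f) = (f + (f - 9)*(f - 11))/(f + f) = (f + (-9 + f)*(-11 + f))/((2*f)) = (f + (-11 + f)*(-9 + f))*(1/(2*f)) = (f + (-11 + f)*(-9 + f))/(2*f))
-21*(k(-9) + p(-7)) = -21*((-10 - 1*(-9)) + (½)*(99 - 1*(-7)*(19 - 1*(-7)))/(-7)) = -21*((-10 + 9) + (½)*(-⅐)*(99 - 1*(-7)*(19 + 7))) = -21*(-1 + (½)*(-⅐)*(99 - 1*(-7)*26)) = -21*(-1 + (½)*(-⅐)*(99 + 182)) = -21*(-1 + (½)*(-⅐)*281) = -21*(-1 - 281/14) = -21*(-295/14) = 885/2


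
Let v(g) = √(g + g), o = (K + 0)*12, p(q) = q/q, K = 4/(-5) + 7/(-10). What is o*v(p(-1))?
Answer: -18*√2 ≈ -25.456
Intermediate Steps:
K = -3/2 (K = 4*(-⅕) + 7*(-⅒) = -⅘ - 7/10 = -3/2 ≈ -1.5000)
p(q) = 1
o = -18 (o = (-3/2 + 0)*12 = -3/2*12 = -18)
v(g) = √2*√g (v(g) = √(2*g) = √2*√g)
o*v(p(-1)) = -18*√2*√1 = -18*√2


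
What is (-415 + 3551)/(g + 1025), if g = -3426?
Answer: -64/49 ≈ -1.3061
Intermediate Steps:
(-415 + 3551)/(g + 1025) = (-415 + 3551)/(-3426 + 1025) = 3136/(-2401) = 3136*(-1/2401) = -64/49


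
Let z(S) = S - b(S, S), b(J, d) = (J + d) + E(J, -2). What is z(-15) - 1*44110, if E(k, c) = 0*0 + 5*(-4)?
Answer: -44075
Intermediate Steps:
E(k, c) = -20 (E(k, c) = 0 - 20 = -20)
b(J, d) = -20 + J + d (b(J, d) = (J + d) - 20 = -20 + J + d)
z(S) = 20 - S (z(S) = S - (-20 + S + S) = S - (-20 + 2*S) = S + (20 - 2*S) = 20 - S)
z(-15) - 1*44110 = (20 - 1*(-15)) - 1*44110 = (20 + 15) - 44110 = 35 - 44110 = -44075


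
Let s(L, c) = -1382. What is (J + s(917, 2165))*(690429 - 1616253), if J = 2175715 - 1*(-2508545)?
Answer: -4335520841472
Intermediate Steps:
J = 4684260 (J = 2175715 + 2508545 = 4684260)
(J + s(917, 2165))*(690429 - 1616253) = (4684260 - 1382)*(690429 - 1616253) = 4682878*(-925824) = -4335520841472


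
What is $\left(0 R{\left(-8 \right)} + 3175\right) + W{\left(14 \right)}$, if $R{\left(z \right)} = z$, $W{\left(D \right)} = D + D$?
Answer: $3203$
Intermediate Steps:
$W{\left(D \right)} = 2 D$
$\left(0 R{\left(-8 \right)} + 3175\right) + W{\left(14 \right)} = \left(0 \left(-8\right) + 3175\right) + 2 \cdot 14 = \left(0 + 3175\right) + 28 = 3175 + 28 = 3203$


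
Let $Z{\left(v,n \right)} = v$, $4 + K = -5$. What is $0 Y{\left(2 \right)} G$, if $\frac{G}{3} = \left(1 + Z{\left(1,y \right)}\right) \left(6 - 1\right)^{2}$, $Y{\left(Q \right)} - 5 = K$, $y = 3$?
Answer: $0$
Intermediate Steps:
$K = -9$ ($K = -4 - 5 = -9$)
$Y{\left(Q \right)} = -4$ ($Y{\left(Q \right)} = 5 - 9 = -4$)
$G = 150$ ($G = 3 \left(1 + 1\right) \left(6 - 1\right)^{2} = 3 \cdot 2 \cdot 5^{2} = 3 \cdot 2 \cdot 25 = 3 \cdot 50 = 150$)
$0 Y{\left(2 \right)} G = 0 \left(-4\right) 150 = 0 \cdot 150 = 0$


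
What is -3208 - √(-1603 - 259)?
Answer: -3208 - 7*I*√38 ≈ -3208.0 - 43.151*I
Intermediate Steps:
-3208 - √(-1603 - 259) = -3208 - √(-1862) = -3208 - 7*I*√38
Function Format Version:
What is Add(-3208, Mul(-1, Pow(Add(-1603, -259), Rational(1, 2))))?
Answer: Add(-3208, Mul(-7, I, Pow(38, Rational(1, 2)))) ≈ Add(-3208.0, Mul(-43.151, I))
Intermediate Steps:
Add(-3208, Mul(-1, Pow(Add(-1603, -259), Rational(1, 2)))) = Add(-3208, Mul(-1, Pow(-1862, Rational(1, 2)))) = Add(-3208, Mul(-1, Mul(7, I, Pow(38, Rational(1, 2))))) = Add(-3208, Mul(-7, I, Pow(38, Rational(1, 2))))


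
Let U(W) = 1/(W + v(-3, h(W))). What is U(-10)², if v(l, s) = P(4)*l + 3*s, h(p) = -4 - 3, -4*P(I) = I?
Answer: 1/784 ≈ 0.0012755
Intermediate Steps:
P(I) = -I/4
h(p) = -7
v(l, s) = -l + 3*s (v(l, s) = (-¼*4)*l + 3*s = -l + 3*s)
U(W) = 1/(-18 + W) (U(W) = 1/(W + (-1*(-3) + 3*(-7))) = 1/(W + (3 - 21)) = 1/(W - 18) = 1/(-18 + W))
U(-10)² = (1/(-18 - 10))² = (1/(-28))² = (-1/28)² = 1/784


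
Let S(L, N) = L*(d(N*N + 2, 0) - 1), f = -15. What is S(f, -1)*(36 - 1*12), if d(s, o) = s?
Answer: -720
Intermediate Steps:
S(L, N) = L*(1 + N²) (S(L, N) = L*((N*N + 2) - 1) = L*((N² + 2) - 1) = L*((2 + N²) - 1) = L*(1 + N²))
S(f, -1)*(36 - 1*12) = (-15*(1 + (-1)²))*(36 - 1*12) = (-15*(1 + 1))*(36 - 12) = -15*2*24 = -30*24 = -720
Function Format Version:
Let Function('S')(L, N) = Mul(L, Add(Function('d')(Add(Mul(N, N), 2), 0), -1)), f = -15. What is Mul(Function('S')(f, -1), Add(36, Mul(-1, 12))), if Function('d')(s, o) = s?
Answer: -720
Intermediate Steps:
Function('S')(L, N) = Mul(L, Add(1, Pow(N, 2))) (Function('S')(L, N) = Mul(L, Add(Add(Mul(N, N), 2), -1)) = Mul(L, Add(Add(Pow(N, 2), 2), -1)) = Mul(L, Add(Add(2, Pow(N, 2)), -1)) = Mul(L, Add(1, Pow(N, 2))))
Mul(Function('S')(f, -1), Add(36, Mul(-1, 12))) = Mul(Mul(-15, Add(1, Pow(-1, 2))), Add(36, Mul(-1, 12))) = Mul(Mul(-15, Add(1, 1)), Add(36, -12)) = Mul(Mul(-15, 2), 24) = Mul(-30, 24) = -720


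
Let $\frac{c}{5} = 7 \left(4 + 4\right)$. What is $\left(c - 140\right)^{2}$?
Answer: $19600$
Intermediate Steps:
$c = 280$ ($c = 5 \cdot 7 \left(4 + 4\right) = 5 \cdot 7 \cdot 8 = 5 \cdot 56 = 280$)
$\left(c - 140\right)^{2} = \left(280 - 140\right)^{2} = 140^{2} = 19600$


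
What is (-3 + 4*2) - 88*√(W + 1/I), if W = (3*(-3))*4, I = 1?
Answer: 5 - 88*I*√35 ≈ 5.0 - 520.62*I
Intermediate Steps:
W = -36 (W = -9*4 = -36)
(-3 + 4*2) - 88*√(W + 1/I) = (-3 + 4*2) - 88*√(-36 + 1/1) = (-3 + 8) - 88*√(-36 + 1) = 5 - 88*I*√35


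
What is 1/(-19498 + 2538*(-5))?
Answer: -1/32188 ≈ -3.1067e-5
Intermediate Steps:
1/(-19498 + 2538*(-5)) = 1/(-19498 - 12690) = 1/(-32188) = -1/32188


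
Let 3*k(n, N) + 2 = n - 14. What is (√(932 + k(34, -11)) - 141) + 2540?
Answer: 2399 + √938 ≈ 2429.6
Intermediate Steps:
k(n, N) = -16/3 + n/3 (k(n, N) = -⅔ + (n - 14)/3 = -⅔ + (-14 + n)/3 = -⅔ + (-14/3 + n/3) = -16/3 + n/3)
(√(932 + k(34, -11)) - 141) + 2540 = (√(932 + (-16/3 + (⅓)*34)) - 141) + 2540 = (√(932 + (-16/3 + 34/3)) - 141) + 2540 = (√(932 + 6) - 141) + 2540 = (√938 - 141) + 2540 = (-141 + √938) + 2540 = 2399 + √938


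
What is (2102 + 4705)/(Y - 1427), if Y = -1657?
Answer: -2269/1028 ≈ -2.2072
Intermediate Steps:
(2102 + 4705)/(Y - 1427) = (2102 + 4705)/(-1657 - 1427) = 6807/(-3084) = 6807*(-1/3084) = -2269/1028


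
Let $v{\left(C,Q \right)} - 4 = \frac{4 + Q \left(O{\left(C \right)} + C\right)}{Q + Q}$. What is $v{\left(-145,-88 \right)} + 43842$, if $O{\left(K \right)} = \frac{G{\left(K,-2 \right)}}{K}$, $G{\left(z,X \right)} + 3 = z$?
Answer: $\frac{279278041}{6380} \approx 43774.0$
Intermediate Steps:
$G{\left(z,X \right)} = -3 + z$
$O{\left(K \right)} = \frac{-3 + K}{K}$
$v{\left(C,Q \right)} = 4 + \frac{4 + Q \left(C + \frac{-3 + C}{C}\right)}{2 Q}$ ($v{\left(C,Q \right)} = 4 + \frac{4 + Q \left(\frac{-3 + C}{C} + C\right)}{Q + Q} = 4 + \frac{4 + Q \left(C + \frac{-3 + C}{C}\right)}{2 Q}$)
$v{\left(-145,-88 \right)} + 43842 = \left(\frac{9}{2} + \frac{1}{2} \left(-145\right) + \frac{2}{-88} - \frac{3}{2 \left(-145\right)}\right) + 43842 = \left(\frac{9}{2} - \frac{145}{2} + 2 \left(- \frac{1}{88}\right) - - \frac{3}{290}\right) + 43842 = \left(\frac{9}{2} - \frac{145}{2} - \frac{1}{44} + \frac{3}{290}\right) + 43842 = - \frac{433919}{6380} + 43842 = \frac{279278041}{6380}$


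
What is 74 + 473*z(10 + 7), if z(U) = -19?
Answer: -8913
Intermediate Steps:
74 + 473*z(10 + 7) = 74 + 473*(-19) = 74 - 8987 = -8913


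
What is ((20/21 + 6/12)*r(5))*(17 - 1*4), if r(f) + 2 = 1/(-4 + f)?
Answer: -793/42 ≈ -18.881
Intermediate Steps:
r(f) = -2 + 1/(-4 + f)
((20/21 + 6/12)*r(5))*(17 - 1*4) = ((20/21 + 6/12)*((9 - 2*5)/(-4 + 5)))*(17 - 1*4) = ((20*(1/21) + 6*(1/12))*((9 - 10)/1))*(17 - 4) = ((20/21 + ½)*(1*(-1)))*13 = ((61/42)*(-1))*13 = -61/42*13 = -793/42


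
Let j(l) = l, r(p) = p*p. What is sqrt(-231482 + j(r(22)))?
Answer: I*sqrt(230998) ≈ 480.62*I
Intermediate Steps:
r(p) = p**2
sqrt(-231482 + j(r(22))) = sqrt(-231482 + 22**2) = sqrt(-231482 + 484) = sqrt(-230998) = I*sqrt(230998)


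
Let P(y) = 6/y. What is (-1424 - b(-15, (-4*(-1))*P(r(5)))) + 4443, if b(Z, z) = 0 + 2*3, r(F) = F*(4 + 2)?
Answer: 3013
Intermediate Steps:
r(F) = 6*F (r(F) = F*6 = 6*F)
b(Z, z) = 6 (b(Z, z) = 0 + 6 = 6)
(-1424 - b(-15, (-4*(-1))*P(r(5)))) + 4443 = (-1424 - 1*6) + 4443 = (-1424 - 6) + 4443 = -1430 + 4443 = 3013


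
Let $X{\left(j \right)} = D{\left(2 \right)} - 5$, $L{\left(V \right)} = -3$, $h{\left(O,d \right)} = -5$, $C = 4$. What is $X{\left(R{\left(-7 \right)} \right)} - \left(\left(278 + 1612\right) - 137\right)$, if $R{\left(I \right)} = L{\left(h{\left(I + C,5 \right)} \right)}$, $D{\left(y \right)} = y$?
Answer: $-1756$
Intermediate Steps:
$R{\left(I \right)} = -3$
$X{\left(j \right)} = -3$ ($X{\left(j \right)} = 2 - 5 = -3$)
$X{\left(R{\left(-7 \right)} \right)} - \left(\left(278 + 1612\right) - 137\right) = -3 - \left(\left(278 + 1612\right) - 137\right) = -3 - \left(1890 - 137\right) = -3 - 1753 = -1756$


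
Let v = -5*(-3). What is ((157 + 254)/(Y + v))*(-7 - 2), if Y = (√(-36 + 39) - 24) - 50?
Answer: 218241/3478 + 3699*√3/3478 ≈ 64.591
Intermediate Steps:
Y = -74 + √3 (Y = (√3 - 24) - 50 = (-24 + √3) - 50 = -74 + √3 ≈ -72.268)
v = 15
((157 + 254)/(Y + v))*(-7 - 2) = ((157 + 254)/((-74 + √3) + 15))*(-7 - 2) = (411/(-59 + √3))*(-9) = -3699/(-59 + √3)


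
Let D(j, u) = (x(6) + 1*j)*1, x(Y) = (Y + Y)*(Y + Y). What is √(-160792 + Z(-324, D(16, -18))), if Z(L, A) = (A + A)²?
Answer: 6*I*√1622 ≈ 241.64*I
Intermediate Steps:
x(Y) = 4*Y² (x(Y) = (2*Y)*(2*Y) = 4*Y²)
D(j, u) = 144 + j (D(j, u) = (4*6² + 1*j)*1 = (4*36 + j)*1 = (144 + j)*1 = 144 + j)
Z(L, A) = 4*A² (Z(L, A) = (2*A)² = 4*A²)
√(-160792 + Z(-324, D(16, -18))) = √(-160792 + 4*(144 + 16)²) = √(-160792 + 4*160²) = √(-160792 + 4*25600) = √(-160792 + 102400) = √(-58392) = 6*I*√1622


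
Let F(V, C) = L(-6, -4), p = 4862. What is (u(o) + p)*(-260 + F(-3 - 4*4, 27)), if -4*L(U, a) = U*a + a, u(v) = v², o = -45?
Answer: -1825055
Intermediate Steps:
L(U, a) = -a/4 - U*a/4 (L(U, a) = -(U*a + a)/4 = -(a + U*a)/4 = -a/4 - U*a/4)
F(V, C) = -5 (F(V, C) = -¼*(-4)*(1 - 6) = -¼*(-4)*(-5) = -5)
(u(o) + p)*(-260 + F(-3 - 4*4, 27)) = ((-45)² + 4862)*(-260 - 5) = (2025 + 4862)*(-265) = 6887*(-265) = -1825055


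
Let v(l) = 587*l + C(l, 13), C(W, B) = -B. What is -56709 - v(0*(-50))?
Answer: -56696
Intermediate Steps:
v(l) = -13 + 587*l (v(l) = 587*l - 1*13 = 587*l - 13 = -13 + 587*l)
-56709 - v(0*(-50)) = -56709 - (-13 + 587*(0*(-50))) = -56709 - (-13 + 587*0) = -56709 - (-13 + 0) = -56709 - 1*(-13) = -56709 + 13 = -56696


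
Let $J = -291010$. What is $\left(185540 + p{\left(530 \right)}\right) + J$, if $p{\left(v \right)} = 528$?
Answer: $-104942$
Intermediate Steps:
$\left(185540 + p{\left(530 \right)}\right) + J = \left(185540 + 528\right) - 291010 = 186068 - 291010 = -104942$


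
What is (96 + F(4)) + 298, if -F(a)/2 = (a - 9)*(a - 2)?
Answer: 414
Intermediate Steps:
F(a) = -2*(-9 + a)*(-2 + a) (F(a) = -2*(a - 9)*(a - 2) = -2*(-9 + a)*(-2 + a))
(96 + F(4)) + 298 = (96 + (-36 - 2*4² + 22*4)) + 298 = (96 + (-36 - 2*16 + 88)) + 298 = (96 + (-36 - 32 + 88)) + 298 = (96 + 20) + 298 = 116 + 298 = 414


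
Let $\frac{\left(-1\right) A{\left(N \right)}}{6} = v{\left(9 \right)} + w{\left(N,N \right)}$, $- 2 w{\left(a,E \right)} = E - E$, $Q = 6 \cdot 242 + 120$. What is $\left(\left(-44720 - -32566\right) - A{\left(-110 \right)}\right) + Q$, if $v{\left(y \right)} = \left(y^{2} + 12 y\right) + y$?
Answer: $-9394$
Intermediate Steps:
$v{\left(y \right)} = y^{2} + 13 y$
$Q = 1572$ ($Q = 1452 + 120 = 1572$)
$w{\left(a,E \right)} = 0$ ($w{\left(a,E \right)} = - \frac{E - E}{2} = \left(- \frac{1}{2}\right) 0 = 0$)
$A{\left(N \right)} = -1188$ ($A{\left(N \right)} = - 6 \left(9 \left(13 + 9\right) + 0\right) = - 6 \left(9 \cdot 22 + 0\right) = - 6 \left(198 + 0\right) = \left(-6\right) 198 = -1188$)
$\left(\left(-44720 - -32566\right) - A{\left(-110 \right)}\right) + Q = \left(\left(-44720 - -32566\right) - -1188\right) + 1572 = \left(\left(-44720 + 32566\right) + 1188\right) + 1572 = \left(-12154 + 1188\right) + 1572 = -10966 + 1572 = -9394$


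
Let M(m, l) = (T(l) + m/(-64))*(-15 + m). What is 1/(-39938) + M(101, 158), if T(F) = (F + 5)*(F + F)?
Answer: 2830519344121/639008 ≈ 4.4296e+6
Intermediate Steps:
T(F) = 2*F*(5 + F) (T(F) = (5 + F)*(2*F) = 2*F*(5 + F))
M(m, l) = (-15 + m)*(-m/64 + 2*l*(5 + l)) (M(m, l) = (2*l*(5 + l) + m/(-64))*(-15 + m) = (2*l*(5 + l) + m*(-1/64))*(-15 + m) = (2*l*(5 + l) - m/64)*(-15 + m) = (-m/64 + 2*l*(5 + l))*(-15 + m) = (-15 + m)*(-m/64 + 2*l*(5 + l)))
1/(-39938) + M(101, 158) = 1/(-39938) + (-1/64*101² + (15/64)*101 - 30*158*(5 + 158) + 2*158*101*(5 + 158)) = -1/39938 + (-1/64*10201 + 1515/64 - 30*158*163 + 2*158*101*163) = -1/39938 + (-10201/64 + 1515/64 - 772620 + 5202308) = -1/39938 + 141745673/32 = 2830519344121/639008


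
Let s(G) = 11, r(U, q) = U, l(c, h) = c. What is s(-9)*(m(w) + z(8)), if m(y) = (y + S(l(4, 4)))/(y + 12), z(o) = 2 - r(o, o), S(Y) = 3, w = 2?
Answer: -869/14 ≈ -62.071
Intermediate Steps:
z(o) = 2 - o
m(y) = (3 + y)/(12 + y) (m(y) = (y + 3)/(y + 12) = (3 + y)/(12 + y))
s(-9)*(m(w) + z(8)) = 11*((3 + 2)/(12 + 2) + (2 - 1*8)) = 11*(5/14 + (2 - 8)) = 11*((1/14)*5 - 6) = 11*(5/14 - 6) = 11*(-79/14) = -869/14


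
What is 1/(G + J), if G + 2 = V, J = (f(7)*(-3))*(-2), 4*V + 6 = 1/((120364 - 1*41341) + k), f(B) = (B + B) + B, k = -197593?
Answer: 474280/58099299 ≈ 0.0081633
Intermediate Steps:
f(B) = 3*B (f(B) = 2*B + B = 3*B)
V = -711421/474280 (V = -3/2 + 1/(4*((120364 - 1*41341) - 197593)) = -3/2 + 1/(4*((120364 - 41341) - 197593)) = -3/2 + 1/(4*(79023 - 197593)) = -3/2 + (¼)/(-118570) = -3/2 + (¼)*(-1/118570) = -3/2 - 1/474280 = -711421/474280 ≈ -1.5000)
J = 126 (J = ((3*7)*(-3))*(-2) = (21*(-3))*(-2) = -63*(-2) = 126)
G = -1659981/474280 (G = -2 - 711421/474280 = -1659981/474280 ≈ -3.5000)
1/(G + J) = 1/(-1659981/474280 + 126) = 1/(58099299/474280) = 474280/58099299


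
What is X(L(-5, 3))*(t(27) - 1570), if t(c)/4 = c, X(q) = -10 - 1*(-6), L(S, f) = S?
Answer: 5848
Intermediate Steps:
X(q) = -4 (X(q) = -10 + 6 = -4)
t(c) = 4*c
X(L(-5, 3))*(t(27) - 1570) = -4*(4*27 - 1570) = -4*(108 - 1570) = -4*(-1462) = 5848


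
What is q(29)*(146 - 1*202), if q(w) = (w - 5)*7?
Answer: -9408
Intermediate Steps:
q(w) = -35 + 7*w (q(w) = (-5 + w)*7 = -35 + 7*w)
q(29)*(146 - 1*202) = (-35 + 7*29)*(146 - 1*202) = (-35 + 203)*(146 - 202) = 168*(-56) = -9408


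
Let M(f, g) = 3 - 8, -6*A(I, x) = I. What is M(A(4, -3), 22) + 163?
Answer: 158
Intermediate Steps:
A(I, x) = -I/6
M(f, g) = -5
M(A(4, -3), 22) + 163 = -5 + 163 = 158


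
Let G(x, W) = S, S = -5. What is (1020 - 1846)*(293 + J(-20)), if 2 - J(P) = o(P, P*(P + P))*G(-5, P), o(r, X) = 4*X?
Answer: -13459670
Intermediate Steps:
G(x, W) = -5
J(P) = 2 + 40*P² (J(P) = 2 - 4*(P*(P + P))*(-5) = 2 - 4*(P*(2*P))*(-5) = 2 - 4*(2*P²)*(-5) = 2 - 8*P²*(-5) = 2 - (-40)*P² = 2 + 40*P²)
(1020 - 1846)*(293 + J(-20)) = (1020 - 1846)*(293 + (2 + 40*(-20)²)) = -826*(293 + (2 + 40*400)) = -826*(293 + (2 + 16000)) = -826*(293 + 16002) = -826*16295 = -13459670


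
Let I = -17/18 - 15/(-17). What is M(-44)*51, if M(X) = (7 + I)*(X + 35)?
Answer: -6369/2 ≈ -3184.5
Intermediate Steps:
I = -19/306 (I = -17*1/18 - 15*(-1/17) = -17/18 + 15/17 = -19/306 ≈ -0.062091)
M(X) = 74305/306 + 2123*X/306 (M(X) = (7 - 19/306)*(X + 35) = 2123*(35 + X)/306 = 74305/306 + 2123*X/306)
M(-44)*51 = (74305/306 + (2123/306)*(-44))*51 = (74305/306 - 46706/153)*51 = -2123/34*51 = -6369/2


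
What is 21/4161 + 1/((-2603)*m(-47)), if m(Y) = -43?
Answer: 41310/8170817 ≈ 0.0050558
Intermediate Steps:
21/4161 + 1/((-2603)*m(-47)) = 21/4161 + 1/(-2603*(-43)) = 21*(1/4161) - 1/2603*(-1/43) = 7/1387 + 1/111929 = 41310/8170817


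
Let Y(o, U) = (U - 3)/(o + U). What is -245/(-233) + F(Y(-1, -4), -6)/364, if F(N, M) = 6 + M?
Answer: 245/233 ≈ 1.0515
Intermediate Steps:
Y(o, U) = (-3 + U)/(U + o)
-245/(-233) + F(Y(-1, -4), -6)/364 = -245/(-233) + (6 - 6)/364 = -245*(-1/233) + 0*(1/364) = 245/233 + 0 = 245/233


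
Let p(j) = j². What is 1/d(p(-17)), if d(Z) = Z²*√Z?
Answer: 1/1419857 ≈ 7.0430e-7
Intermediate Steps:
d(Z) = Z^(5/2)
1/d(p(-17)) = 1/(((-17)²)^(5/2)) = 1/(289^(5/2)) = 1/1419857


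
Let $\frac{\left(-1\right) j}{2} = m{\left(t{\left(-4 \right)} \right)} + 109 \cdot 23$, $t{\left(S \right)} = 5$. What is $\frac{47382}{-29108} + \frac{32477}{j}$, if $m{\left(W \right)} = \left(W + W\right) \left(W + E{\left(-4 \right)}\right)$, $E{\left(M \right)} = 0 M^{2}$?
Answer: $- \frac{148456508}{18607289} \approx -7.9784$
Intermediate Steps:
$E{\left(M \right)} = 0$
$m{\left(W \right)} = 2 W^{2}$ ($m{\left(W \right)} = \left(W + W\right) \left(W + 0\right) = 2 W W = 2 W^{2}$)
$j = -5114$ ($j = - 2 \left(2 \cdot 5^{2} + 109 \cdot 23\right) = - 2 \left(2 \cdot 25 + 2507\right) = - 2 \left(50 + 2507\right) = \left(-2\right) 2557 = -5114$)
$\frac{47382}{-29108} + \frac{32477}{j} = \frac{47382}{-29108} + \frac{32477}{-5114} = 47382 \left(- \frac{1}{29108}\right) + 32477 \left(- \frac{1}{5114}\right) = - \frac{23691}{14554} - \frac{32477}{5114} = - \frac{148456508}{18607289}$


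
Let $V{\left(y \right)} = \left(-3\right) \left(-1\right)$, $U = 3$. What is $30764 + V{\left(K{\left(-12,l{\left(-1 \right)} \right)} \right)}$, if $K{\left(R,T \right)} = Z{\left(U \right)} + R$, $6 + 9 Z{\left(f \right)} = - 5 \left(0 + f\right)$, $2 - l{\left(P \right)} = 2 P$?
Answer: $30767$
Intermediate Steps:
$l{\left(P \right)} = 2 - 2 P$
$Z{\left(f \right)} = - \frac{2}{3} - \frac{5 f}{9}$ ($Z{\left(f \right)} = - \frac{2}{3} + \frac{\left(-5\right) \left(0 + f\right)}{9} = - \frac{2}{3} + \frac{\left(-5\right) f}{9} = - \frac{2}{3} - \frac{5 f}{9}$)
$K{\left(R,T \right)} = - \frac{7}{3} + R$ ($K{\left(R,T \right)} = \left(- \frac{2}{3} - \frac{5}{3}\right) + R = - \frac{7}{3} + R$)
$V{\left(y \right)} = 3$
$30764 + V{\left(K{\left(-12,l{\left(-1 \right)} \right)} \right)} = 30764 + 3 = 30767$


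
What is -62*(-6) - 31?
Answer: 341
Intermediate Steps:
-62*(-6) - 31 = -31*(-12) - 31 = 372 - 31 = 341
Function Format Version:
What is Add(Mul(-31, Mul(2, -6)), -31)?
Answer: 341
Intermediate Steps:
Add(Mul(-31, Mul(2, -6)), -31) = Add(Mul(-31, -12), -31) = Add(372, -31) = 341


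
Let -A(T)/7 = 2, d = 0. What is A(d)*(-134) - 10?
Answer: 1866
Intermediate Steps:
A(T) = -14 (A(T) = -7*2 = -14)
A(d)*(-134) - 10 = -14*(-134) - 10 = 1876 - 10 = 1866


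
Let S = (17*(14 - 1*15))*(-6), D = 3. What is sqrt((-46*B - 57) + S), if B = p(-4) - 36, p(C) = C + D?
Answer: sqrt(1747) ≈ 41.797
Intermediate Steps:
p(C) = 3 + C (p(C) = C + 3 = 3 + C)
S = 102 (S = (17*(14 - 15))*(-6) = (17*(-1))*(-6) = -17*(-6) = 102)
B = -37 (B = (3 - 4) - 36 = -1 - 36 = -37)
sqrt((-46*B - 57) + S) = sqrt((-46*(-37) - 57) + 102) = sqrt((1702 - 57) + 102) = sqrt(1645 + 102) = sqrt(1747)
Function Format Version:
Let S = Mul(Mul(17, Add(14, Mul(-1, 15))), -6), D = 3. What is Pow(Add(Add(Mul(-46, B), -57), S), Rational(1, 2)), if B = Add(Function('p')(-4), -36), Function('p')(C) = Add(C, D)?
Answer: Pow(1747, Rational(1, 2)) ≈ 41.797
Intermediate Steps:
Function('p')(C) = Add(3, C) (Function('p')(C) = Add(C, 3) = Add(3, C))
S = 102 (S = Mul(Mul(17, Add(14, -15)), -6) = Mul(Mul(17, -1), -6) = Mul(-17, -6) = 102)
B = -37 (B = Add(Add(3, -4), -36) = Add(-1, -36) = -37)
Pow(Add(Add(Mul(-46, B), -57), S), Rational(1, 2)) = Pow(Add(Add(Mul(-46, -37), -57), 102), Rational(1, 2)) = Pow(Add(Add(1702, -57), 102), Rational(1, 2)) = Pow(Add(1645, 102), Rational(1, 2)) = Pow(1747, Rational(1, 2))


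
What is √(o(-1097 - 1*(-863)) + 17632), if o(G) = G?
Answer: √17398 ≈ 131.90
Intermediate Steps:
√(o(-1097 - 1*(-863)) + 17632) = √((-1097 - 1*(-863)) + 17632) = √((-1097 + 863) + 17632) = √(-234 + 17632) = √17398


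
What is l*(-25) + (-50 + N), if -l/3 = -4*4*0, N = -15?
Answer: -65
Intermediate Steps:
l = 0 (l = -3*(-4*4)*0 = -(-48)*0 = -3*0 = 0)
l*(-25) + (-50 + N) = 0*(-25) + (-50 - 15) = 0 - 65 = -65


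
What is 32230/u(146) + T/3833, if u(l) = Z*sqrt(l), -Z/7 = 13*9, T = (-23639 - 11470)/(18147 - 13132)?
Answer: -35109/19222495 - 16115*sqrt(146)/59787 ≈ -3.2587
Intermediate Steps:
T = -35109/5015 ≈ -7.0008
Z = -819 (Z = -91*9 = -7*117 = -819)
u(l) = -819*sqrt(l)
32230/u(146) + T/3833 = 32230/((-819*sqrt(146))) - 35109/5015/3833 = 32230*(-sqrt(146)/119574) - 35109/5015*1/3833 = -16115*sqrt(146)/59787 - 35109/19222495 = -35109/19222495 - 16115*sqrt(146)/59787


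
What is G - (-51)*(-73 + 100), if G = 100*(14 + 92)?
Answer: 11977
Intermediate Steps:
G = 10600 (G = 100*106 = 10600)
G - (-51)*(-73 + 100) = 10600 - (-51)*(-73 + 100) = 10600 - (-51)*27 = 10600 - 1*(-1377) = 10600 + 1377 = 11977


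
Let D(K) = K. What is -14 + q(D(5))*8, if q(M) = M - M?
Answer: -14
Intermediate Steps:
q(M) = 0
-14 + q(D(5))*8 = -14 + 0*8 = -14 + 0 = -14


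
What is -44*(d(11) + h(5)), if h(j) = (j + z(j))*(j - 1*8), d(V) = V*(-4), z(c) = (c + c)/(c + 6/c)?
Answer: 87076/31 ≈ 2808.9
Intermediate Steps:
z(c) = 2*c/(c + 6/c) (z(c) = (2*c)/(c + 6/c) = 2*c/(c + 6/c))
d(V) = -4*V
h(j) = (-8 + j)*(j + 2*j**2/(6 + j**2)) (h(j) = (j + 2*j**2/(6 + j**2))*(j - 1*8) = (j + 2*j**2/(6 + j**2))*(j - 8) = (j + 2*j**2/(6 + j**2))*(-8 + j) = (-8 + j)*(j + 2*j**2/(6 + j**2)))
-44*(d(11) + h(5)) = -44*(-4*11 + 5*(-48 + 5**3 - 10*5 - 6*5**2)/(6 + 5**2)) = -44*(-44 + 5*(-48 + 125 - 50 - 6*25)/(6 + 25)) = -44*(-44 + 5*(-48 + 125 - 50 - 150)/31) = -44*(-44 + 5*(1/31)*(-123)) = -44*(-44 - 615/31) = -44*(-1979/31) = 87076/31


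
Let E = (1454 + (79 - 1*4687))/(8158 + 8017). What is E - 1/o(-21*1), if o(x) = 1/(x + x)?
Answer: 676196/16175 ≈ 41.805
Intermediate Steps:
o(x) = 1/(2*x)
E = -3154/16175 (E = (1454 + (79 - 4687))/16175 = (1454 - 4608)*(1/16175) = -3154*1/16175 = -3154/16175 ≈ -0.19499)
E - 1/o(-21*1) = -3154/16175 - 1/(1/(2*((-21*1)))) = -3154/16175 - 1/((1/2)/(-21)) = -3154/16175 - 1/((1/2)*(-1/21)) = -3154/16175 - 1/(-1/42) = -3154/16175 - 1*(-42) = -3154/16175 + 42 = 676196/16175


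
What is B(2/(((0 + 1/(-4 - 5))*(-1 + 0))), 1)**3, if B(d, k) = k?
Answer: 1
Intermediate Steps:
B(2/(((0 + 1/(-4 - 5))*(-1 + 0))), 1)**3 = 1**3 = 1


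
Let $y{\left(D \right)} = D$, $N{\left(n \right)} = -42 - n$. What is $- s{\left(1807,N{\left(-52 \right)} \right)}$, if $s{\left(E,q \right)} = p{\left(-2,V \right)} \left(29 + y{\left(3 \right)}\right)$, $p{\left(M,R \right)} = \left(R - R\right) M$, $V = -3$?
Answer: $0$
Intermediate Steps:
$p{\left(M,R \right)} = 0$ ($p{\left(M,R \right)} = 0 M = 0$)
$s{\left(E,q \right)} = 0$ ($s{\left(E,q \right)} = 0 \left(29 + 3\right) = 0 \cdot 32 = 0$)
$- s{\left(1807,N{\left(-52 \right)} \right)} = \left(-1\right) 0 = 0$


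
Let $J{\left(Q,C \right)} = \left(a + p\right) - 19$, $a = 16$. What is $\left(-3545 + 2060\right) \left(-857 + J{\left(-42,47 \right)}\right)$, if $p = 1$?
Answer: $1275615$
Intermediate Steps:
$J{\left(Q,C \right)} = -2$ ($J{\left(Q,C \right)} = \left(16 + 1\right) - 19 = 17 - 19 = -2$)
$\left(-3545 + 2060\right) \left(-857 + J{\left(-42,47 \right)}\right) = \left(-3545 + 2060\right) \left(-857 - 2\right) = \left(-1485\right) \left(-859\right) = 1275615$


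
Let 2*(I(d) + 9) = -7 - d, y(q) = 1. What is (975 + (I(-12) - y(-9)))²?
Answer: 3744225/4 ≈ 9.3606e+5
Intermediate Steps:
I(d) = -25/2 - d/2 (I(d) = -9 + (-7 - d)/2 = -9 + (-7/2 - d/2) = -25/2 - d/2)
(975 + (I(-12) - y(-9)))² = (975 + ((-25/2 - ½*(-12)) - 1*1))² = (975 + ((-25/2 + 6) - 1))² = (975 + (-13/2 - 1))² = (975 - 15/2)² = (1935/2)² = 3744225/4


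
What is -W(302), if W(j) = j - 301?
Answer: -1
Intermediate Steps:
W(j) = -301 + j
-W(302) = -(-301 + 302) = -1*1 = -1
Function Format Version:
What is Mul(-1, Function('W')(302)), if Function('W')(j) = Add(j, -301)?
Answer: -1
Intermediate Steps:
Function('W')(j) = Add(-301, j)
Mul(-1, Function('W')(302)) = Mul(-1, Add(-301, 302)) = Mul(-1, 1) = -1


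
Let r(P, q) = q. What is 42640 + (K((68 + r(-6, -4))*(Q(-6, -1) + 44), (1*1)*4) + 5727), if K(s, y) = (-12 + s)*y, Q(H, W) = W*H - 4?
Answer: 60095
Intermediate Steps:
Q(H, W) = -4 + H*W (Q(H, W) = H*W - 4 = -4 + H*W)
K(s, y) = y*(-12 + s)
42640 + (K((68 + r(-6, -4))*(Q(-6, -1) + 44), (1*1)*4) + 5727) = 42640 + (((1*1)*4)*(-12 + (68 - 4)*((-4 - 6*(-1)) + 44)) + 5727) = 42640 + ((1*4)*(-12 + 64*((-4 + 6) + 44)) + 5727) = 42640 + (4*(-12 + 64*(2 + 44)) + 5727) = 42640 + (4*(-12 + 64*46) + 5727) = 42640 + (4*(-12 + 2944) + 5727) = 42640 + (4*2932 + 5727) = 42640 + (11728 + 5727) = 42640 + 17455 = 60095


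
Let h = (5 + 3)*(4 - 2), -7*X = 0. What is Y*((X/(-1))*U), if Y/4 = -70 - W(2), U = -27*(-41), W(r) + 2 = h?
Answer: 0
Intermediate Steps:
X = 0 (X = -1/7*0 = 0)
h = 16 (h = 8*2 = 16)
W(r) = 14 (W(r) = -2 + 16 = 14)
U = 1107
Y = -336 (Y = 4*(-70 - 1*14) = 4*(-70 - 14) = 4*(-84) = -336)
Y*((X/(-1))*U) = -336*0/(-1)*1107 = -336*0*(-1)*1107 = -0*1107 = -336*0 = 0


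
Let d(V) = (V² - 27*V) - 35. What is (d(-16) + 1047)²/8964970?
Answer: 289000/896497 ≈ 0.32237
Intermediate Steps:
d(V) = -35 + V² - 27*V
(d(-16) + 1047)²/8964970 = ((-35 + (-16)² - 27*(-16)) + 1047)²/8964970 = ((-35 + 256 + 432) + 1047)²*(1/8964970) = (653 + 1047)²*(1/8964970) = 1700²*(1/8964970) = 2890000*(1/8964970) = 289000/896497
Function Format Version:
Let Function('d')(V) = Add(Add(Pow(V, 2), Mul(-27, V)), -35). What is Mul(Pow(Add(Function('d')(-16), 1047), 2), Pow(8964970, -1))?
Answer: Rational(289000, 896497) ≈ 0.32237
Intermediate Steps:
Function('d')(V) = Add(-35, Pow(V, 2), Mul(-27, V))
Mul(Pow(Add(Function('d')(-16), 1047), 2), Pow(8964970, -1)) = Mul(Pow(Add(Add(-35, Pow(-16, 2), Mul(-27, -16)), 1047), 2), Pow(8964970, -1)) = Mul(Pow(Add(Add(-35, 256, 432), 1047), 2), Rational(1, 8964970)) = Mul(Pow(Add(653, 1047), 2), Rational(1, 8964970)) = Mul(Pow(1700, 2), Rational(1, 8964970)) = Mul(2890000, Rational(1, 8964970)) = Rational(289000, 896497)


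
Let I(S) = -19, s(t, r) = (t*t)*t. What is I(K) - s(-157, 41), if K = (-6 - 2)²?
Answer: 3869874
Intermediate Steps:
s(t, r) = t³ (s(t, r) = t²*t = t³)
K = 64 (K = (-8)² = 64)
I(K) - s(-157, 41) = -19 - 1*(-157)³ = -19 - 1*(-3869893) = -19 + 3869893 = 3869874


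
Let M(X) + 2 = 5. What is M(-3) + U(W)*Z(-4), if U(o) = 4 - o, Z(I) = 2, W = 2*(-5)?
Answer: 31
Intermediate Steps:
W = -10
M(X) = 3 (M(X) = -2 + 5 = 3)
M(-3) + U(W)*Z(-4) = 3 + (4 - 1*(-10))*2 = 3 + (4 + 10)*2 = 3 + 14*2 = 3 + 28 = 31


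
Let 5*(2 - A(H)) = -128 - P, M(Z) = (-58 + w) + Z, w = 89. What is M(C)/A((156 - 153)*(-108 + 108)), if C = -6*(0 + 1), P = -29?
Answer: 125/109 ≈ 1.1468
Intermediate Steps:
C = -6 (C = -6*1 = -6)
M(Z) = 31 + Z (M(Z) = (-58 + 89) + Z = 31 + Z)
A(H) = 109/5 (A(H) = 2 - (-128 - 1*(-29))/5 = 2 - (-128 + 29)/5 = 2 - ⅕*(-99) = 2 + 99/5 = 109/5)
M(C)/A((156 - 153)*(-108 + 108)) = (31 - 6)/(109/5) = 25*(5/109) = 125/109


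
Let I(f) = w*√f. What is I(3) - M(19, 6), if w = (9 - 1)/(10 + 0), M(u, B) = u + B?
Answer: -25 + 4*√3/5 ≈ -23.614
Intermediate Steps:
M(u, B) = B + u
w = ⅘ (w = 8/10 = 8*(⅒) = ⅘ ≈ 0.80000)
I(f) = 4*√f/5
I(3) - M(19, 6) = 4*√3/5 - (6 + 19) = 4*√3/5 - 1*25 = 4*√3/5 - 25 = -25 + 4*√3/5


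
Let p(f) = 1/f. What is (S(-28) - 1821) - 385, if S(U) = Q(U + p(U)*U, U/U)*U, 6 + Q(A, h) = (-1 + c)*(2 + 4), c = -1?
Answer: -1702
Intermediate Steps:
Q(A, h) = -18 (Q(A, h) = -6 + (-1 - 1)*(2 + 4) = -6 - 2*6 = -6 - 12 = -18)
S(U) = -18*U
(S(-28) - 1821) - 385 = (-18*(-28) - 1821) - 385 = (504 - 1821) - 385 = -1317 - 385 = -1702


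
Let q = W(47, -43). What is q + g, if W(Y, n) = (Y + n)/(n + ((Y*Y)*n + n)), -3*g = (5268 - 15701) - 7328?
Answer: 562863847/95073 ≈ 5920.3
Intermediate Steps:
g = 17761/3 (g = -((5268 - 15701) - 7328)/3 = -(-10433 - 7328)/3 = -1/3*(-17761) = 17761/3 ≈ 5920.3)
W(Y, n) = (Y + n)/(2*n + n*Y**2) (W(Y, n) = (Y + n)/(n + (Y**2*n + n)) = (Y + n)/(n + (n*Y**2 + n)) = (Y + n)/(n + (n + n*Y**2)) = (Y + n)/(2*n + n*Y**2))
q = -4/95073 (q = (47 - 43)/((-43)*(2 + 47**2)) = -1/43*4/(2 + 2209) = -1/43*4/2211 = -1/43*1/2211*4 = -4/95073 ≈ -4.2073e-5)
q + g = -4/95073 + 17761/3 = 562863847/95073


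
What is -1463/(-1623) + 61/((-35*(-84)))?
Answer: 1466741/1590540 ≈ 0.92216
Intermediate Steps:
-1463/(-1623) + 61/((-35*(-84))) = -1463*(-1/1623) + 61/2940 = 1463/1623 + 61*(1/2940) = 1463/1623 + 61/2940 = 1466741/1590540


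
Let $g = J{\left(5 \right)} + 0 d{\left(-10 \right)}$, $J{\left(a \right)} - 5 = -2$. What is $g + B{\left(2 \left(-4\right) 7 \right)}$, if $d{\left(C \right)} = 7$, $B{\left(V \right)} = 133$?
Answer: $136$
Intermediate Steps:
$J{\left(a \right)} = 3$ ($J{\left(a \right)} = 5 - 2 = 3$)
$g = 3$ ($g = 3 + 0 \cdot 7 = 3 + 0 = 3$)
$g + B{\left(2 \left(-4\right) 7 \right)} = 3 + 133 = 136$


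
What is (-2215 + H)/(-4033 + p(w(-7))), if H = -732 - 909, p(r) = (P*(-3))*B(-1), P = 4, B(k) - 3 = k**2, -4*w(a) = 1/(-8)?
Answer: 3856/4081 ≈ 0.94487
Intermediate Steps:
w(a) = 1/32 (w(a) = -1/4/(-8) = -1/4*(-1/8) = 1/32)
B(k) = 3 + k**2
p(r) = -48 (p(r) = (4*(-3))*(3 + (-1)**2) = -12*(3 + 1) = -12*4 = -48)
H = -1641
(-2215 + H)/(-4033 + p(w(-7))) = (-2215 - 1641)/(-4033 - 48) = -3856/(-4081) = -3856*(-1/4081) = 3856/4081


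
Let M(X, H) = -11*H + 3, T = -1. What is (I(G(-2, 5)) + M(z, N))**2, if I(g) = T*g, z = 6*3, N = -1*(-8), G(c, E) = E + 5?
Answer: 9025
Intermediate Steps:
G(c, E) = 5 + E
N = 8
z = 18
I(g) = -g
M(X, H) = 3 - 11*H
(I(G(-2, 5)) + M(z, N))**2 = (-(5 + 5) + (3 - 11*8))**2 = (-1*10 + (3 - 88))**2 = (-10 - 85)**2 = (-95)**2 = 9025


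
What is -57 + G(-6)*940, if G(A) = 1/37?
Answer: -1169/37 ≈ -31.595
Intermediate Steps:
G(A) = 1/37
-57 + G(-6)*940 = -57 + (1/37)*940 = -57 + 940/37 = -1169/37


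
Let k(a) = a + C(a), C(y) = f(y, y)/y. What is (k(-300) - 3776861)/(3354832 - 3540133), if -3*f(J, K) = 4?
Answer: 849861224/41692725 ≈ 20.384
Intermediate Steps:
f(J, K) = -4/3 (f(J, K) = -⅓*4 = -4/3)
C(y) = -4/(3*y)
k(a) = a - 4/(3*a)
(k(-300) - 3776861)/(3354832 - 3540133) = ((-300 - 4/3/(-300)) - 3776861)/(3354832 - 3540133) = ((-300 - 4/3*(-1/300)) - 3776861)/(-185301) = ((-300 + 1/225) - 3776861)*(-1/185301) = (-67499/225 - 3776861)*(-1/185301) = -849861224/225*(-1/185301) = 849861224/41692725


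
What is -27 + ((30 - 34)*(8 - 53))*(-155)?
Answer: -27927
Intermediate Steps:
-27 + ((30 - 34)*(8 - 53))*(-155) = -27 - 4*(-45)*(-155) = -27 + 180*(-155) = -27 - 27900 = -27927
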